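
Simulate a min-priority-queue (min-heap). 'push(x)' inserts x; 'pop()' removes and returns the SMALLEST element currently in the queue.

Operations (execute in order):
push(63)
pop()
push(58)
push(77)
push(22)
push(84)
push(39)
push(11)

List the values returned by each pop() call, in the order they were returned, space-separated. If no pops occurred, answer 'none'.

push(63): heap contents = [63]
pop() → 63: heap contents = []
push(58): heap contents = [58]
push(77): heap contents = [58, 77]
push(22): heap contents = [22, 58, 77]
push(84): heap contents = [22, 58, 77, 84]
push(39): heap contents = [22, 39, 58, 77, 84]
push(11): heap contents = [11, 22, 39, 58, 77, 84]

Answer: 63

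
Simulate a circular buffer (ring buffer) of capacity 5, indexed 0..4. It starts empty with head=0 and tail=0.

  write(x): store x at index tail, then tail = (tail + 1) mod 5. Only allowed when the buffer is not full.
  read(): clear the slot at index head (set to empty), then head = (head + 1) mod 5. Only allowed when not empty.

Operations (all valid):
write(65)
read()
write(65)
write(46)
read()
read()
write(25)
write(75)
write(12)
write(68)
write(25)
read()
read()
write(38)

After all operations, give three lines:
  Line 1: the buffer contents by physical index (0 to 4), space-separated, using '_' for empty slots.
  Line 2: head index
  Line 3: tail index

Answer: 12 68 25 38 _
0
4

Derivation:
write(65): buf=[65 _ _ _ _], head=0, tail=1, size=1
read(): buf=[_ _ _ _ _], head=1, tail=1, size=0
write(65): buf=[_ 65 _ _ _], head=1, tail=2, size=1
write(46): buf=[_ 65 46 _ _], head=1, tail=3, size=2
read(): buf=[_ _ 46 _ _], head=2, tail=3, size=1
read(): buf=[_ _ _ _ _], head=3, tail=3, size=0
write(25): buf=[_ _ _ 25 _], head=3, tail=4, size=1
write(75): buf=[_ _ _ 25 75], head=3, tail=0, size=2
write(12): buf=[12 _ _ 25 75], head=3, tail=1, size=3
write(68): buf=[12 68 _ 25 75], head=3, tail=2, size=4
write(25): buf=[12 68 25 25 75], head=3, tail=3, size=5
read(): buf=[12 68 25 _ 75], head=4, tail=3, size=4
read(): buf=[12 68 25 _ _], head=0, tail=3, size=3
write(38): buf=[12 68 25 38 _], head=0, tail=4, size=4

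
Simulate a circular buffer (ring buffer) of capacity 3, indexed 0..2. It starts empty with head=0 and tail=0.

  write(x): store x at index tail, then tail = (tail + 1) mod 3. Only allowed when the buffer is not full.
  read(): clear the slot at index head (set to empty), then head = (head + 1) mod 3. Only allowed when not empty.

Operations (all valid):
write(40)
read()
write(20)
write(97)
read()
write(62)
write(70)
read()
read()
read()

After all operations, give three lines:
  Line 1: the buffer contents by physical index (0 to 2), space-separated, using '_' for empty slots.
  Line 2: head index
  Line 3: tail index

write(40): buf=[40 _ _], head=0, tail=1, size=1
read(): buf=[_ _ _], head=1, tail=1, size=0
write(20): buf=[_ 20 _], head=1, tail=2, size=1
write(97): buf=[_ 20 97], head=1, tail=0, size=2
read(): buf=[_ _ 97], head=2, tail=0, size=1
write(62): buf=[62 _ 97], head=2, tail=1, size=2
write(70): buf=[62 70 97], head=2, tail=2, size=3
read(): buf=[62 70 _], head=0, tail=2, size=2
read(): buf=[_ 70 _], head=1, tail=2, size=1
read(): buf=[_ _ _], head=2, tail=2, size=0

Answer: _ _ _
2
2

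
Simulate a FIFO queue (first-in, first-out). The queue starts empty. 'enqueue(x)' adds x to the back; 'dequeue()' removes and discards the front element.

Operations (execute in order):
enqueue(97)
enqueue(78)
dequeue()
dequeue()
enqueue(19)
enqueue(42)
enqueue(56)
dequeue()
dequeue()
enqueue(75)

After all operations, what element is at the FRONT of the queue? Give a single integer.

enqueue(97): queue = [97]
enqueue(78): queue = [97, 78]
dequeue(): queue = [78]
dequeue(): queue = []
enqueue(19): queue = [19]
enqueue(42): queue = [19, 42]
enqueue(56): queue = [19, 42, 56]
dequeue(): queue = [42, 56]
dequeue(): queue = [56]
enqueue(75): queue = [56, 75]

Answer: 56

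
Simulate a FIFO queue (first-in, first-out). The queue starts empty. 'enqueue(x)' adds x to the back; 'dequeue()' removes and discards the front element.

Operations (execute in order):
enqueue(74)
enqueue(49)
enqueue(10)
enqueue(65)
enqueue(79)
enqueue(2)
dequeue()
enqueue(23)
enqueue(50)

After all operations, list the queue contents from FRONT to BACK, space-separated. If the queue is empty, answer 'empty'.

Answer: 49 10 65 79 2 23 50

Derivation:
enqueue(74): [74]
enqueue(49): [74, 49]
enqueue(10): [74, 49, 10]
enqueue(65): [74, 49, 10, 65]
enqueue(79): [74, 49, 10, 65, 79]
enqueue(2): [74, 49, 10, 65, 79, 2]
dequeue(): [49, 10, 65, 79, 2]
enqueue(23): [49, 10, 65, 79, 2, 23]
enqueue(50): [49, 10, 65, 79, 2, 23, 50]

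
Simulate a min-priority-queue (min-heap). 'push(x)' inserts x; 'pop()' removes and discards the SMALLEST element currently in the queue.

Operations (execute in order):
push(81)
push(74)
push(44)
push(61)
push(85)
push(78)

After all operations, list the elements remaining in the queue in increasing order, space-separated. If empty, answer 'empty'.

push(81): heap contents = [81]
push(74): heap contents = [74, 81]
push(44): heap contents = [44, 74, 81]
push(61): heap contents = [44, 61, 74, 81]
push(85): heap contents = [44, 61, 74, 81, 85]
push(78): heap contents = [44, 61, 74, 78, 81, 85]

Answer: 44 61 74 78 81 85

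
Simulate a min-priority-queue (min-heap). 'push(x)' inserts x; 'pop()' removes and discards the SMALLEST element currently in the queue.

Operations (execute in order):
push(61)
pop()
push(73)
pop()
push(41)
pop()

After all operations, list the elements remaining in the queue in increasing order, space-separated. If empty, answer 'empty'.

Answer: empty

Derivation:
push(61): heap contents = [61]
pop() → 61: heap contents = []
push(73): heap contents = [73]
pop() → 73: heap contents = []
push(41): heap contents = [41]
pop() → 41: heap contents = []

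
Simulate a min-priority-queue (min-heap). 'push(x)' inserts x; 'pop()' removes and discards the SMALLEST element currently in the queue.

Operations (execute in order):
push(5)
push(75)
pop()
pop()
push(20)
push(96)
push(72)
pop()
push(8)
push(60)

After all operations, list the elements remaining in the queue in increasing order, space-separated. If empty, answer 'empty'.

push(5): heap contents = [5]
push(75): heap contents = [5, 75]
pop() → 5: heap contents = [75]
pop() → 75: heap contents = []
push(20): heap contents = [20]
push(96): heap contents = [20, 96]
push(72): heap contents = [20, 72, 96]
pop() → 20: heap contents = [72, 96]
push(8): heap contents = [8, 72, 96]
push(60): heap contents = [8, 60, 72, 96]

Answer: 8 60 72 96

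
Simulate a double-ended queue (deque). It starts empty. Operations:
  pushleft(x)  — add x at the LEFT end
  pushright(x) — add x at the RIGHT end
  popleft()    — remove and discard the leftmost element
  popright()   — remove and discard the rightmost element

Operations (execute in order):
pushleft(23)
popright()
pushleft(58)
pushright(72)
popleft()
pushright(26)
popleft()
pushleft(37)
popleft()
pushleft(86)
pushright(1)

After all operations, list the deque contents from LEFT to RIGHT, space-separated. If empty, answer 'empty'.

pushleft(23): [23]
popright(): []
pushleft(58): [58]
pushright(72): [58, 72]
popleft(): [72]
pushright(26): [72, 26]
popleft(): [26]
pushleft(37): [37, 26]
popleft(): [26]
pushleft(86): [86, 26]
pushright(1): [86, 26, 1]

Answer: 86 26 1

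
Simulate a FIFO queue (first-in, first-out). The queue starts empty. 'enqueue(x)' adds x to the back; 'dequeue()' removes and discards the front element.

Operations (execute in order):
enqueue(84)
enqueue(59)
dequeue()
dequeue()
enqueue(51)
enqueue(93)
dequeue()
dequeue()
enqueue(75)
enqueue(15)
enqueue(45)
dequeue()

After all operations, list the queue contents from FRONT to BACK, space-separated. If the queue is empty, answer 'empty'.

enqueue(84): [84]
enqueue(59): [84, 59]
dequeue(): [59]
dequeue(): []
enqueue(51): [51]
enqueue(93): [51, 93]
dequeue(): [93]
dequeue(): []
enqueue(75): [75]
enqueue(15): [75, 15]
enqueue(45): [75, 15, 45]
dequeue(): [15, 45]

Answer: 15 45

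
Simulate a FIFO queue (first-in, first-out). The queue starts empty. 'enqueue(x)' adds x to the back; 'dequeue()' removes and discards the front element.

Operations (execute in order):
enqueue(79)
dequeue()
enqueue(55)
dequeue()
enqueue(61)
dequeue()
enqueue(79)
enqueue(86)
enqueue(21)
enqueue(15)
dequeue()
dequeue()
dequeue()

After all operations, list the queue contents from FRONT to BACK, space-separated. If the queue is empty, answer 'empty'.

enqueue(79): [79]
dequeue(): []
enqueue(55): [55]
dequeue(): []
enqueue(61): [61]
dequeue(): []
enqueue(79): [79]
enqueue(86): [79, 86]
enqueue(21): [79, 86, 21]
enqueue(15): [79, 86, 21, 15]
dequeue(): [86, 21, 15]
dequeue(): [21, 15]
dequeue(): [15]

Answer: 15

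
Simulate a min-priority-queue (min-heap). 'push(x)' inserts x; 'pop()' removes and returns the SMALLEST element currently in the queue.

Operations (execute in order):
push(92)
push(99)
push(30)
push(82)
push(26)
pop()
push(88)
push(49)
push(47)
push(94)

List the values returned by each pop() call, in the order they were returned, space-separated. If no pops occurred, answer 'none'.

push(92): heap contents = [92]
push(99): heap contents = [92, 99]
push(30): heap contents = [30, 92, 99]
push(82): heap contents = [30, 82, 92, 99]
push(26): heap contents = [26, 30, 82, 92, 99]
pop() → 26: heap contents = [30, 82, 92, 99]
push(88): heap contents = [30, 82, 88, 92, 99]
push(49): heap contents = [30, 49, 82, 88, 92, 99]
push(47): heap contents = [30, 47, 49, 82, 88, 92, 99]
push(94): heap contents = [30, 47, 49, 82, 88, 92, 94, 99]

Answer: 26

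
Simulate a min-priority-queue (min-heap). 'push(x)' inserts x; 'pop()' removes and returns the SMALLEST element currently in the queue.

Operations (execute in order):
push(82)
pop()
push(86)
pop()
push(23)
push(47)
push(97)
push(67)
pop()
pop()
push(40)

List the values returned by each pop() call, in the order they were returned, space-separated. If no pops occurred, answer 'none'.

Answer: 82 86 23 47

Derivation:
push(82): heap contents = [82]
pop() → 82: heap contents = []
push(86): heap contents = [86]
pop() → 86: heap contents = []
push(23): heap contents = [23]
push(47): heap contents = [23, 47]
push(97): heap contents = [23, 47, 97]
push(67): heap contents = [23, 47, 67, 97]
pop() → 23: heap contents = [47, 67, 97]
pop() → 47: heap contents = [67, 97]
push(40): heap contents = [40, 67, 97]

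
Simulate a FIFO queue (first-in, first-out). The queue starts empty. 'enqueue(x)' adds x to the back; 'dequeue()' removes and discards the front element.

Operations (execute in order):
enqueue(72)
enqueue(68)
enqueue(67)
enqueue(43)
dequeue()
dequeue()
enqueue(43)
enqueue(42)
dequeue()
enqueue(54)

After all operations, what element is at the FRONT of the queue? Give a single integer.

Answer: 43

Derivation:
enqueue(72): queue = [72]
enqueue(68): queue = [72, 68]
enqueue(67): queue = [72, 68, 67]
enqueue(43): queue = [72, 68, 67, 43]
dequeue(): queue = [68, 67, 43]
dequeue(): queue = [67, 43]
enqueue(43): queue = [67, 43, 43]
enqueue(42): queue = [67, 43, 43, 42]
dequeue(): queue = [43, 43, 42]
enqueue(54): queue = [43, 43, 42, 54]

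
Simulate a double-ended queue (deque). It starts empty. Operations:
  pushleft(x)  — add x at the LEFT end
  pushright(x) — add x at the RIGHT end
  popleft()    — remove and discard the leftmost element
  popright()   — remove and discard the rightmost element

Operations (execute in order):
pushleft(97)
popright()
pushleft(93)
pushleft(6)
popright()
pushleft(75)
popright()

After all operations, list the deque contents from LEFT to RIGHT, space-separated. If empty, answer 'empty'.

pushleft(97): [97]
popright(): []
pushleft(93): [93]
pushleft(6): [6, 93]
popright(): [6]
pushleft(75): [75, 6]
popright(): [75]

Answer: 75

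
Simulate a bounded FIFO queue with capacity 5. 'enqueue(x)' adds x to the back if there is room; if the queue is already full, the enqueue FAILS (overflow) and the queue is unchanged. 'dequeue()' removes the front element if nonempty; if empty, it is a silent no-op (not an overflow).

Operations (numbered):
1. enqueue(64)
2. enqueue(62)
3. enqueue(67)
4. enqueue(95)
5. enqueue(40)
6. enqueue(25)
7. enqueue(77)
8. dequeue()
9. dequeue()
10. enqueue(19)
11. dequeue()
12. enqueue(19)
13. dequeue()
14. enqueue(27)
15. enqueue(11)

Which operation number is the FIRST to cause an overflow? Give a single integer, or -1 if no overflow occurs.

Answer: 6

Derivation:
1. enqueue(64): size=1
2. enqueue(62): size=2
3. enqueue(67): size=3
4. enqueue(95): size=4
5. enqueue(40): size=5
6. enqueue(25): size=5=cap → OVERFLOW (fail)
7. enqueue(77): size=5=cap → OVERFLOW (fail)
8. dequeue(): size=4
9. dequeue(): size=3
10. enqueue(19): size=4
11. dequeue(): size=3
12. enqueue(19): size=4
13. dequeue(): size=3
14. enqueue(27): size=4
15. enqueue(11): size=5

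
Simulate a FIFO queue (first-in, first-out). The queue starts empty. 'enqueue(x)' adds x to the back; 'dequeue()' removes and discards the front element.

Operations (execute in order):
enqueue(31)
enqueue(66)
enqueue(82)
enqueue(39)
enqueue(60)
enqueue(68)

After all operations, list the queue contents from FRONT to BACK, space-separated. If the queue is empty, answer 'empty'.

enqueue(31): [31]
enqueue(66): [31, 66]
enqueue(82): [31, 66, 82]
enqueue(39): [31, 66, 82, 39]
enqueue(60): [31, 66, 82, 39, 60]
enqueue(68): [31, 66, 82, 39, 60, 68]

Answer: 31 66 82 39 60 68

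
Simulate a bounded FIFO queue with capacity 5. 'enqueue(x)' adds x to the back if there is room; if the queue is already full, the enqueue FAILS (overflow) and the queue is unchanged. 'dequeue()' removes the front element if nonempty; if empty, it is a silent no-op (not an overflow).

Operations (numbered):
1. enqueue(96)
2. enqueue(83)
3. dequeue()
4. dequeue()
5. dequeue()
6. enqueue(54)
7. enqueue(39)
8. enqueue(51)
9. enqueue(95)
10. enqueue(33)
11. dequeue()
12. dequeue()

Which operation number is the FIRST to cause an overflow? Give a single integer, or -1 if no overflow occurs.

1. enqueue(96): size=1
2. enqueue(83): size=2
3. dequeue(): size=1
4. dequeue(): size=0
5. dequeue(): empty, no-op, size=0
6. enqueue(54): size=1
7. enqueue(39): size=2
8. enqueue(51): size=3
9. enqueue(95): size=4
10. enqueue(33): size=5
11. dequeue(): size=4
12. dequeue(): size=3

Answer: -1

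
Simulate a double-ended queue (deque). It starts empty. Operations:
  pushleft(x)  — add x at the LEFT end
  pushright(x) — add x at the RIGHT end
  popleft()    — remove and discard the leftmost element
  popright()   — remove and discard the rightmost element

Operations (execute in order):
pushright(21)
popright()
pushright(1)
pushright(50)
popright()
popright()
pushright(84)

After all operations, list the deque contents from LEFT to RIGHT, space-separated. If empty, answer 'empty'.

Answer: 84

Derivation:
pushright(21): [21]
popright(): []
pushright(1): [1]
pushright(50): [1, 50]
popright(): [1]
popright(): []
pushright(84): [84]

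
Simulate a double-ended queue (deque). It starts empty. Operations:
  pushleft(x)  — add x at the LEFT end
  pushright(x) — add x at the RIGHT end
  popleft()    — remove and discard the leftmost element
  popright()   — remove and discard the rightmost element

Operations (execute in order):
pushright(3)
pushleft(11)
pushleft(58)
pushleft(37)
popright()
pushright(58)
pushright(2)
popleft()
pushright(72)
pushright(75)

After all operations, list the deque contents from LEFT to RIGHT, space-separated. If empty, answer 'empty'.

pushright(3): [3]
pushleft(11): [11, 3]
pushleft(58): [58, 11, 3]
pushleft(37): [37, 58, 11, 3]
popright(): [37, 58, 11]
pushright(58): [37, 58, 11, 58]
pushright(2): [37, 58, 11, 58, 2]
popleft(): [58, 11, 58, 2]
pushright(72): [58, 11, 58, 2, 72]
pushright(75): [58, 11, 58, 2, 72, 75]

Answer: 58 11 58 2 72 75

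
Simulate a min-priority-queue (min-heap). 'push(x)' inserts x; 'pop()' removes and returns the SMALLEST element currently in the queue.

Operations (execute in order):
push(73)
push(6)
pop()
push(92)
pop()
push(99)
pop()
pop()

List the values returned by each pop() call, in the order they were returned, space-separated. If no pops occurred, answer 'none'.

Answer: 6 73 92 99

Derivation:
push(73): heap contents = [73]
push(6): heap contents = [6, 73]
pop() → 6: heap contents = [73]
push(92): heap contents = [73, 92]
pop() → 73: heap contents = [92]
push(99): heap contents = [92, 99]
pop() → 92: heap contents = [99]
pop() → 99: heap contents = []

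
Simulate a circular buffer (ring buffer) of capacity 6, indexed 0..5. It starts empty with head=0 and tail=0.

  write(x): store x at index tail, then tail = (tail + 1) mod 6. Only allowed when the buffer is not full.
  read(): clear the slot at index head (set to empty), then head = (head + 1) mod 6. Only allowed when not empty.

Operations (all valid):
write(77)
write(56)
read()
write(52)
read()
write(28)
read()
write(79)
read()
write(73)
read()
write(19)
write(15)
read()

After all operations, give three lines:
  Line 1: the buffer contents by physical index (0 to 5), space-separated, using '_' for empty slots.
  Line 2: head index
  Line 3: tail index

write(77): buf=[77 _ _ _ _ _], head=0, tail=1, size=1
write(56): buf=[77 56 _ _ _ _], head=0, tail=2, size=2
read(): buf=[_ 56 _ _ _ _], head=1, tail=2, size=1
write(52): buf=[_ 56 52 _ _ _], head=1, tail=3, size=2
read(): buf=[_ _ 52 _ _ _], head=2, tail=3, size=1
write(28): buf=[_ _ 52 28 _ _], head=2, tail=4, size=2
read(): buf=[_ _ _ 28 _ _], head=3, tail=4, size=1
write(79): buf=[_ _ _ 28 79 _], head=3, tail=5, size=2
read(): buf=[_ _ _ _ 79 _], head=4, tail=5, size=1
write(73): buf=[_ _ _ _ 79 73], head=4, tail=0, size=2
read(): buf=[_ _ _ _ _ 73], head=5, tail=0, size=1
write(19): buf=[19 _ _ _ _ 73], head=5, tail=1, size=2
write(15): buf=[19 15 _ _ _ 73], head=5, tail=2, size=3
read(): buf=[19 15 _ _ _ _], head=0, tail=2, size=2

Answer: 19 15 _ _ _ _
0
2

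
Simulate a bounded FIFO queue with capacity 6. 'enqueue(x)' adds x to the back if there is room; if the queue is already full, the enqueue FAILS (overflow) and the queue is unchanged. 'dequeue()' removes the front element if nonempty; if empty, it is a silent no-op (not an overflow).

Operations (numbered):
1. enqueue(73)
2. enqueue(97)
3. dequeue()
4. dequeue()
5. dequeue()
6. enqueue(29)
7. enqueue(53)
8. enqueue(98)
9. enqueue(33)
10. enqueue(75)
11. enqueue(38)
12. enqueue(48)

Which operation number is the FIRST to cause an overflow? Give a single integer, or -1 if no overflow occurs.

1. enqueue(73): size=1
2. enqueue(97): size=2
3. dequeue(): size=1
4. dequeue(): size=0
5. dequeue(): empty, no-op, size=0
6. enqueue(29): size=1
7. enqueue(53): size=2
8. enqueue(98): size=3
9. enqueue(33): size=4
10. enqueue(75): size=5
11. enqueue(38): size=6
12. enqueue(48): size=6=cap → OVERFLOW (fail)

Answer: 12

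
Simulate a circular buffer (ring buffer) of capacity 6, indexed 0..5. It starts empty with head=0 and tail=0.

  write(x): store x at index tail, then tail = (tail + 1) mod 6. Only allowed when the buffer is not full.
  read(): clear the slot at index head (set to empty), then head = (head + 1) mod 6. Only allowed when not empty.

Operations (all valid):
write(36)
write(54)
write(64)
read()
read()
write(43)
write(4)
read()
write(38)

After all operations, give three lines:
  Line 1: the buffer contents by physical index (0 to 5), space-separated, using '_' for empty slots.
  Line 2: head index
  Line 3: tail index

Answer: _ _ _ 43 4 38
3
0

Derivation:
write(36): buf=[36 _ _ _ _ _], head=0, tail=1, size=1
write(54): buf=[36 54 _ _ _ _], head=0, tail=2, size=2
write(64): buf=[36 54 64 _ _ _], head=0, tail=3, size=3
read(): buf=[_ 54 64 _ _ _], head=1, tail=3, size=2
read(): buf=[_ _ 64 _ _ _], head=2, tail=3, size=1
write(43): buf=[_ _ 64 43 _ _], head=2, tail=4, size=2
write(4): buf=[_ _ 64 43 4 _], head=2, tail=5, size=3
read(): buf=[_ _ _ 43 4 _], head=3, tail=5, size=2
write(38): buf=[_ _ _ 43 4 38], head=3, tail=0, size=3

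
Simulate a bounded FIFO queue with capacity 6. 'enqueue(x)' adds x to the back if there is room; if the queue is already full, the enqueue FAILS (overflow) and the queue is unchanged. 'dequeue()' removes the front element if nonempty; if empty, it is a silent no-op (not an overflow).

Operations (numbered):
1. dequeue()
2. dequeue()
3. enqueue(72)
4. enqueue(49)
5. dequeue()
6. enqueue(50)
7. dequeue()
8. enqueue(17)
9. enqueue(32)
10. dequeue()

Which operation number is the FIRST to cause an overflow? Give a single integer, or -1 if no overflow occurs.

Answer: -1

Derivation:
1. dequeue(): empty, no-op, size=0
2. dequeue(): empty, no-op, size=0
3. enqueue(72): size=1
4. enqueue(49): size=2
5. dequeue(): size=1
6. enqueue(50): size=2
7. dequeue(): size=1
8. enqueue(17): size=2
9. enqueue(32): size=3
10. dequeue(): size=2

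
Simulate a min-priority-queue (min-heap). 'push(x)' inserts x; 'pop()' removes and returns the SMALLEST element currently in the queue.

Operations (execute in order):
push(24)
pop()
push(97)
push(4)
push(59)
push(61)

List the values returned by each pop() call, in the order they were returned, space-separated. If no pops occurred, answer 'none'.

push(24): heap contents = [24]
pop() → 24: heap contents = []
push(97): heap contents = [97]
push(4): heap contents = [4, 97]
push(59): heap contents = [4, 59, 97]
push(61): heap contents = [4, 59, 61, 97]

Answer: 24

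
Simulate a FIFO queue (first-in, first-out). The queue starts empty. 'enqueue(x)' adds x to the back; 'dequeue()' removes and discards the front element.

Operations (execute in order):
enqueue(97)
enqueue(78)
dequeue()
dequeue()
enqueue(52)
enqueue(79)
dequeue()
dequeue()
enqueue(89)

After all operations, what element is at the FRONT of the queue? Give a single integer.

Answer: 89

Derivation:
enqueue(97): queue = [97]
enqueue(78): queue = [97, 78]
dequeue(): queue = [78]
dequeue(): queue = []
enqueue(52): queue = [52]
enqueue(79): queue = [52, 79]
dequeue(): queue = [79]
dequeue(): queue = []
enqueue(89): queue = [89]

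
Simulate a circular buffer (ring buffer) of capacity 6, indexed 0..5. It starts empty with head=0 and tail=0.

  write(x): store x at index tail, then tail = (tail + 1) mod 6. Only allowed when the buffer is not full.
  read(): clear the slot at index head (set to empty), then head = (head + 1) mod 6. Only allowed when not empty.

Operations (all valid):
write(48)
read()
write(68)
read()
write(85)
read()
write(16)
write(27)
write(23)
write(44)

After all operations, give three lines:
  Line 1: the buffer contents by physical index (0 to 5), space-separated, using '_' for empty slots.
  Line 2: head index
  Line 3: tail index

Answer: 44 _ _ 16 27 23
3
1

Derivation:
write(48): buf=[48 _ _ _ _ _], head=0, tail=1, size=1
read(): buf=[_ _ _ _ _ _], head=1, tail=1, size=0
write(68): buf=[_ 68 _ _ _ _], head=1, tail=2, size=1
read(): buf=[_ _ _ _ _ _], head=2, tail=2, size=0
write(85): buf=[_ _ 85 _ _ _], head=2, tail=3, size=1
read(): buf=[_ _ _ _ _ _], head=3, tail=3, size=0
write(16): buf=[_ _ _ 16 _ _], head=3, tail=4, size=1
write(27): buf=[_ _ _ 16 27 _], head=3, tail=5, size=2
write(23): buf=[_ _ _ 16 27 23], head=3, tail=0, size=3
write(44): buf=[44 _ _ 16 27 23], head=3, tail=1, size=4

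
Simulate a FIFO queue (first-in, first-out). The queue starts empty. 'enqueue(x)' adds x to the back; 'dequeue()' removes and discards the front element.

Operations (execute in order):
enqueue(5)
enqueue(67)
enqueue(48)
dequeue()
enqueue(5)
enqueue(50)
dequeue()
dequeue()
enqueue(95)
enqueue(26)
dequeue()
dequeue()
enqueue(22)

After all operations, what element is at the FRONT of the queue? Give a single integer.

enqueue(5): queue = [5]
enqueue(67): queue = [5, 67]
enqueue(48): queue = [5, 67, 48]
dequeue(): queue = [67, 48]
enqueue(5): queue = [67, 48, 5]
enqueue(50): queue = [67, 48, 5, 50]
dequeue(): queue = [48, 5, 50]
dequeue(): queue = [5, 50]
enqueue(95): queue = [5, 50, 95]
enqueue(26): queue = [5, 50, 95, 26]
dequeue(): queue = [50, 95, 26]
dequeue(): queue = [95, 26]
enqueue(22): queue = [95, 26, 22]

Answer: 95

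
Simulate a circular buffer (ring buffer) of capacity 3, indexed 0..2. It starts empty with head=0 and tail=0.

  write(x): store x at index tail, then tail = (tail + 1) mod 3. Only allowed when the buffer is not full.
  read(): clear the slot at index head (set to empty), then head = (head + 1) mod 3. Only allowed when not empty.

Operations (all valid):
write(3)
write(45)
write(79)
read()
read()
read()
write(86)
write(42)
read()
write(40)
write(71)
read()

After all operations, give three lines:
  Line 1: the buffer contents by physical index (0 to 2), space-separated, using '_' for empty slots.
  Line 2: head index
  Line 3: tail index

write(3): buf=[3 _ _], head=0, tail=1, size=1
write(45): buf=[3 45 _], head=0, tail=2, size=2
write(79): buf=[3 45 79], head=0, tail=0, size=3
read(): buf=[_ 45 79], head=1, tail=0, size=2
read(): buf=[_ _ 79], head=2, tail=0, size=1
read(): buf=[_ _ _], head=0, tail=0, size=0
write(86): buf=[86 _ _], head=0, tail=1, size=1
write(42): buf=[86 42 _], head=0, tail=2, size=2
read(): buf=[_ 42 _], head=1, tail=2, size=1
write(40): buf=[_ 42 40], head=1, tail=0, size=2
write(71): buf=[71 42 40], head=1, tail=1, size=3
read(): buf=[71 _ 40], head=2, tail=1, size=2

Answer: 71 _ 40
2
1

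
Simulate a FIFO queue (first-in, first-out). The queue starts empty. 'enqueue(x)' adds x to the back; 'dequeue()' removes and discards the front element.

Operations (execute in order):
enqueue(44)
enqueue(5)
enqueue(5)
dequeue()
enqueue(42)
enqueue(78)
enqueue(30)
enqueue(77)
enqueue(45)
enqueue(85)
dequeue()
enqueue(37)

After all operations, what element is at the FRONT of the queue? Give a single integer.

enqueue(44): queue = [44]
enqueue(5): queue = [44, 5]
enqueue(5): queue = [44, 5, 5]
dequeue(): queue = [5, 5]
enqueue(42): queue = [5, 5, 42]
enqueue(78): queue = [5, 5, 42, 78]
enqueue(30): queue = [5, 5, 42, 78, 30]
enqueue(77): queue = [5, 5, 42, 78, 30, 77]
enqueue(45): queue = [5, 5, 42, 78, 30, 77, 45]
enqueue(85): queue = [5, 5, 42, 78, 30, 77, 45, 85]
dequeue(): queue = [5, 42, 78, 30, 77, 45, 85]
enqueue(37): queue = [5, 42, 78, 30, 77, 45, 85, 37]

Answer: 5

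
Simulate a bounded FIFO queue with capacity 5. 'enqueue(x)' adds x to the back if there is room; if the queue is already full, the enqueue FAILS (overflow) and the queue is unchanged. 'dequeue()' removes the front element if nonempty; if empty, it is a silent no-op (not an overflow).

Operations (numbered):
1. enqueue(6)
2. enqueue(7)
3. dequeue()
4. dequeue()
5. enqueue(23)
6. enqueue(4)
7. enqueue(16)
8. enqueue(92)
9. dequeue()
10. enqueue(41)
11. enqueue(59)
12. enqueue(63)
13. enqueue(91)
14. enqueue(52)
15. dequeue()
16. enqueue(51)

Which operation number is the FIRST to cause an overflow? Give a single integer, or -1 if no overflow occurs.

Answer: 12

Derivation:
1. enqueue(6): size=1
2. enqueue(7): size=2
3. dequeue(): size=1
4. dequeue(): size=0
5. enqueue(23): size=1
6. enqueue(4): size=2
7. enqueue(16): size=3
8. enqueue(92): size=4
9. dequeue(): size=3
10. enqueue(41): size=4
11. enqueue(59): size=5
12. enqueue(63): size=5=cap → OVERFLOW (fail)
13. enqueue(91): size=5=cap → OVERFLOW (fail)
14. enqueue(52): size=5=cap → OVERFLOW (fail)
15. dequeue(): size=4
16. enqueue(51): size=5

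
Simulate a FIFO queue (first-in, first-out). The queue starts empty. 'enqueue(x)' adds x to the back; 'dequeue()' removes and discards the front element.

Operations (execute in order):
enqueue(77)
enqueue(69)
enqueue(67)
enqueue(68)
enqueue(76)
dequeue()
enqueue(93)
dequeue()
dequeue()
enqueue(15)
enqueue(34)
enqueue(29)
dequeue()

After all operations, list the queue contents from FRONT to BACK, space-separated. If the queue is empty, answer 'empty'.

Answer: 76 93 15 34 29

Derivation:
enqueue(77): [77]
enqueue(69): [77, 69]
enqueue(67): [77, 69, 67]
enqueue(68): [77, 69, 67, 68]
enqueue(76): [77, 69, 67, 68, 76]
dequeue(): [69, 67, 68, 76]
enqueue(93): [69, 67, 68, 76, 93]
dequeue(): [67, 68, 76, 93]
dequeue(): [68, 76, 93]
enqueue(15): [68, 76, 93, 15]
enqueue(34): [68, 76, 93, 15, 34]
enqueue(29): [68, 76, 93, 15, 34, 29]
dequeue(): [76, 93, 15, 34, 29]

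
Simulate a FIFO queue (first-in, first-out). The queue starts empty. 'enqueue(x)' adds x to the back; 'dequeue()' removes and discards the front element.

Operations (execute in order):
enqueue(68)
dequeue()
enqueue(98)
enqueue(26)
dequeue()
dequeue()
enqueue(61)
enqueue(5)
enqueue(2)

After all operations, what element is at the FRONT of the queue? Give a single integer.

Answer: 61

Derivation:
enqueue(68): queue = [68]
dequeue(): queue = []
enqueue(98): queue = [98]
enqueue(26): queue = [98, 26]
dequeue(): queue = [26]
dequeue(): queue = []
enqueue(61): queue = [61]
enqueue(5): queue = [61, 5]
enqueue(2): queue = [61, 5, 2]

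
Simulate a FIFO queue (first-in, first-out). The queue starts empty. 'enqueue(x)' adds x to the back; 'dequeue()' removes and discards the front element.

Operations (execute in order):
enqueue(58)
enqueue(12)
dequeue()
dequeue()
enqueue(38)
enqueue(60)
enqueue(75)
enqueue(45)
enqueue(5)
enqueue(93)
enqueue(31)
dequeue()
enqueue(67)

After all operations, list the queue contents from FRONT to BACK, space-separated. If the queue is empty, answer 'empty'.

Answer: 60 75 45 5 93 31 67

Derivation:
enqueue(58): [58]
enqueue(12): [58, 12]
dequeue(): [12]
dequeue(): []
enqueue(38): [38]
enqueue(60): [38, 60]
enqueue(75): [38, 60, 75]
enqueue(45): [38, 60, 75, 45]
enqueue(5): [38, 60, 75, 45, 5]
enqueue(93): [38, 60, 75, 45, 5, 93]
enqueue(31): [38, 60, 75, 45, 5, 93, 31]
dequeue(): [60, 75, 45, 5, 93, 31]
enqueue(67): [60, 75, 45, 5, 93, 31, 67]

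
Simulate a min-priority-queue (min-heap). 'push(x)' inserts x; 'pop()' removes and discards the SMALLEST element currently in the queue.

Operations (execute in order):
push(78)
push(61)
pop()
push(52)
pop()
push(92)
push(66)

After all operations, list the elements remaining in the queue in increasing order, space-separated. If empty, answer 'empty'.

push(78): heap contents = [78]
push(61): heap contents = [61, 78]
pop() → 61: heap contents = [78]
push(52): heap contents = [52, 78]
pop() → 52: heap contents = [78]
push(92): heap contents = [78, 92]
push(66): heap contents = [66, 78, 92]

Answer: 66 78 92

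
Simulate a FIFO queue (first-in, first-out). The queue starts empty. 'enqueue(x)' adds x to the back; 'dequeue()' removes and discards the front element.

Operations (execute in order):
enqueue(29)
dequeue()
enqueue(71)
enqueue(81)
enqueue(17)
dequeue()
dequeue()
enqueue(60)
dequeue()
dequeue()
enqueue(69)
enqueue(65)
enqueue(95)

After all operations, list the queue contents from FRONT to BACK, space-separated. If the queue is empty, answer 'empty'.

Answer: 69 65 95

Derivation:
enqueue(29): [29]
dequeue(): []
enqueue(71): [71]
enqueue(81): [71, 81]
enqueue(17): [71, 81, 17]
dequeue(): [81, 17]
dequeue(): [17]
enqueue(60): [17, 60]
dequeue(): [60]
dequeue(): []
enqueue(69): [69]
enqueue(65): [69, 65]
enqueue(95): [69, 65, 95]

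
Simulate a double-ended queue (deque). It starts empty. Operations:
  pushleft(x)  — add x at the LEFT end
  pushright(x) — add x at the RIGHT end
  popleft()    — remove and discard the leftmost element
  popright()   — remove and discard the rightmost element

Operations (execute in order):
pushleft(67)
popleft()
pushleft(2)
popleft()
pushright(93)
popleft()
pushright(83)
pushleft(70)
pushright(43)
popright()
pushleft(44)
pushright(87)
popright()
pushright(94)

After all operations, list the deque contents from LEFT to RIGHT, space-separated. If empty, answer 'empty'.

pushleft(67): [67]
popleft(): []
pushleft(2): [2]
popleft(): []
pushright(93): [93]
popleft(): []
pushright(83): [83]
pushleft(70): [70, 83]
pushright(43): [70, 83, 43]
popright(): [70, 83]
pushleft(44): [44, 70, 83]
pushright(87): [44, 70, 83, 87]
popright(): [44, 70, 83]
pushright(94): [44, 70, 83, 94]

Answer: 44 70 83 94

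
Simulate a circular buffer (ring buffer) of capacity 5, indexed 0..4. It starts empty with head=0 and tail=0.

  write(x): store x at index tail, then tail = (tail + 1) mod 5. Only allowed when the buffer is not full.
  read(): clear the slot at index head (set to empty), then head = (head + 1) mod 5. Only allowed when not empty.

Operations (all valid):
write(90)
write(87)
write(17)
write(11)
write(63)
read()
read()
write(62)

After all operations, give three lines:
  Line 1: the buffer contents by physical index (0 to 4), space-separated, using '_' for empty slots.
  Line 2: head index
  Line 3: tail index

Answer: 62 _ 17 11 63
2
1

Derivation:
write(90): buf=[90 _ _ _ _], head=0, tail=1, size=1
write(87): buf=[90 87 _ _ _], head=0, tail=2, size=2
write(17): buf=[90 87 17 _ _], head=0, tail=3, size=3
write(11): buf=[90 87 17 11 _], head=0, tail=4, size=4
write(63): buf=[90 87 17 11 63], head=0, tail=0, size=5
read(): buf=[_ 87 17 11 63], head=1, tail=0, size=4
read(): buf=[_ _ 17 11 63], head=2, tail=0, size=3
write(62): buf=[62 _ 17 11 63], head=2, tail=1, size=4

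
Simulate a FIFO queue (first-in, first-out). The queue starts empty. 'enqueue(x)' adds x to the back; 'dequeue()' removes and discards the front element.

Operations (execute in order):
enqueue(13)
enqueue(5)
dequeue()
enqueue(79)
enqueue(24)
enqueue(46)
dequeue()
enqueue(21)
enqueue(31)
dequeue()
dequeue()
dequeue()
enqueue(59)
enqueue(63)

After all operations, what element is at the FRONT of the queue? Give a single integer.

Answer: 21

Derivation:
enqueue(13): queue = [13]
enqueue(5): queue = [13, 5]
dequeue(): queue = [5]
enqueue(79): queue = [5, 79]
enqueue(24): queue = [5, 79, 24]
enqueue(46): queue = [5, 79, 24, 46]
dequeue(): queue = [79, 24, 46]
enqueue(21): queue = [79, 24, 46, 21]
enqueue(31): queue = [79, 24, 46, 21, 31]
dequeue(): queue = [24, 46, 21, 31]
dequeue(): queue = [46, 21, 31]
dequeue(): queue = [21, 31]
enqueue(59): queue = [21, 31, 59]
enqueue(63): queue = [21, 31, 59, 63]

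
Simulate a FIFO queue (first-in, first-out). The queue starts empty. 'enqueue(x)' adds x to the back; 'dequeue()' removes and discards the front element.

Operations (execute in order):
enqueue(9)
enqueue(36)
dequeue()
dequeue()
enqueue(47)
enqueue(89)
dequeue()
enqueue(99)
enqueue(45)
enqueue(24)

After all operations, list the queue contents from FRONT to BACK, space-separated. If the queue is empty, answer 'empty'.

enqueue(9): [9]
enqueue(36): [9, 36]
dequeue(): [36]
dequeue(): []
enqueue(47): [47]
enqueue(89): [47, 89]
dequeue(): [89]
enqueue(99): [89, 99]
enqueue(45): [89, 99, 45]
enqueue(24): [89, 99, 45, 24]

Answer: 89 99 45 24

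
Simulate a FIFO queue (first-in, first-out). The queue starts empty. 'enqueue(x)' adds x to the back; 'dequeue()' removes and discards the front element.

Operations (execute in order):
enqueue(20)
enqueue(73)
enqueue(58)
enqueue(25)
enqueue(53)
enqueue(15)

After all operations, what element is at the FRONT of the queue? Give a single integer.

enqueue(20): queue = [20]
enqueue(73): queue = [20, 73]
enqueue(58): queue = [20, 73, 58]
enqueue(25): queue = [20, 73, 58, 25]
enqueue(53): queue = [20, 73, 58, 25, 53]
enqueue(15): queue = [20, 73, 58, 25, 53, 15]

Answer: 20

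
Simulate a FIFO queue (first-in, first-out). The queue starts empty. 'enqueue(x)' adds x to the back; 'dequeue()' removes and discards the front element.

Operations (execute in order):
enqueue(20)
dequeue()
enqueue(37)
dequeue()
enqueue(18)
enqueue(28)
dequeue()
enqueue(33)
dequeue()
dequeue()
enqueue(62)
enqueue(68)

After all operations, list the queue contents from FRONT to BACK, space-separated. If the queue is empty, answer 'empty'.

enqueue(20): [20]
dequeue(): []
enqueue(37): [37]
dequeue(): []
enqueue(18): [18]
enqueue(28): [18, 28]
dequeue(): [28]
enqueue(33): [28, 33]
dequeue(): [33]
dequeue(): []
enqueue(62): [62]
enqueue(68): [62, 68]

Answer: 62 68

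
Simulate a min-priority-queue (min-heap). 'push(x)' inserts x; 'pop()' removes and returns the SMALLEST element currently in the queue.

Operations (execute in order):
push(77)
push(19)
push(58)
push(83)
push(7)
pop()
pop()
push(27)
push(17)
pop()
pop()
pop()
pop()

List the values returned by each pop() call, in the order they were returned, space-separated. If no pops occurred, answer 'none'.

push(77): heap contents = [77]
push(19): heap contents = [19, 77]
push(58): heap contents = [19, 58, 77]
push(83): heap contents = [19, 58, 77, 83]
push(7): heap contents = [7, 19, 58, 77, 83]
pop() → 7: heap contents = [19, 58, 77, 83]
pop() → 19: heap contents = [58, 77, 83]
push(27): heap contents = [27, 58, 77, 83]
push(17): heap contents = [17, 27, 58, 77, 83]
pop() → 17: heap contents = [27, 58, 77, 83]
pop() → 27: heap contents = [58, 77, 83]
pop() → 58: heap contents = [77, 83]
pop() → 77: heap contents = [83]

Answer: 7 19 17 27 58 77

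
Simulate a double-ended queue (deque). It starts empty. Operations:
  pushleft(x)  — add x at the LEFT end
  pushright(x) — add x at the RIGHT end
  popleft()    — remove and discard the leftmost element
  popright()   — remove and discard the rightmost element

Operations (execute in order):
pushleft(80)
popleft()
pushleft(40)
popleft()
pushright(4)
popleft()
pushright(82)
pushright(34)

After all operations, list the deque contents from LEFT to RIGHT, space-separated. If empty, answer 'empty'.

pushleft(80): [80]
popleft(): []
pushleft(40): [40]
popleft(): []
pushright(4): [4]
popleft(): []
pushright(82): [82]
pushright(34): [82, 34]

Answer: 82 34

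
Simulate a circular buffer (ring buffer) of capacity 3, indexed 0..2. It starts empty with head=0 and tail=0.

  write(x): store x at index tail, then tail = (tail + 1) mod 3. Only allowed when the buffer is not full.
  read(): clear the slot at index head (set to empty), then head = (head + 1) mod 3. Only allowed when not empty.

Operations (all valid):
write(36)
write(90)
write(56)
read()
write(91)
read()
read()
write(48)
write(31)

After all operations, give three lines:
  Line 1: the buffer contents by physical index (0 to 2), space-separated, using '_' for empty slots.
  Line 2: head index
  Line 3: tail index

Answer: 91 48 31
0
0

Derivation:
write(36): buf=[36 _ _], head=0, tail=1, size=1
write(90): buf=[36 90 _], head=0, tail=2, size=2
write(56): buf=[36 90 56], head=0, tail=0, size=3
read(): buf=[_ 90 56], head=1, tail=0, size=2
write(91): buf=[91 90 56], head=1, tail=1, size=3
read(): buf=[91 _ 56], head=2, tail=1, size=2
read(): buf=[91 _ _], head=0, tail=1, size=1
write(48): buf=[91 48 _], head=0, tail=2, size=2
write(31): buf=[91 48 31], head=0, tail=0, size=3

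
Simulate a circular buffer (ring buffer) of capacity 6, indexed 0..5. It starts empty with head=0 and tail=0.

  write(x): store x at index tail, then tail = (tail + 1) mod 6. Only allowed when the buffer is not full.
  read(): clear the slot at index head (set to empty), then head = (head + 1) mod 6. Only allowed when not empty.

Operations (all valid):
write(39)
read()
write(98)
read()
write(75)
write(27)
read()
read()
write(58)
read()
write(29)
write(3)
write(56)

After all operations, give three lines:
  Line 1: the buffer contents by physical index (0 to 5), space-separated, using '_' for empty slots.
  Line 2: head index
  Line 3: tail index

Answer: 3 56 _ _ _ 29
5
2

Derivation:
write(39): buf=[39 _ _ _ _ _], head=0, tail=1, size=1
read(): buf=[_ _ _ _ _ _], head=1, tail=1, size=0
write(98): buf=[_ 98 _ _ _ _], head=1, tail=2, size=1
read(): buf=[_ _ _ _ _ _], head=2, tail=2, size=0
write(75): buf=[_ _ 75 _ _ _], head=2, tail=3, size=1
write(27): buf=[_ _ 75 27 _ _], head=2, tail=4, size=2
read(): buf=[_ _ _ 27 _ _], head=3, tail=4, size=1
read(): buf=[_ _ _ _ _ _], head=4, tail=4, size=0
write(58): buf=[_ _ _ _ 58 _], head=4, tail=5, size=1
read(): buf=[_ _ _ _ _ _], head=5, tail=5, size=0
write(29): buf=[_ _ _ _ _ 29], head=5, tail=0, size=1
write(3): buf=[3 _ _ _ _ 29], head=5, tail=1, size=2
write(56): buf=[3 56 _ _ _ 29], head=5, tail=2, size=3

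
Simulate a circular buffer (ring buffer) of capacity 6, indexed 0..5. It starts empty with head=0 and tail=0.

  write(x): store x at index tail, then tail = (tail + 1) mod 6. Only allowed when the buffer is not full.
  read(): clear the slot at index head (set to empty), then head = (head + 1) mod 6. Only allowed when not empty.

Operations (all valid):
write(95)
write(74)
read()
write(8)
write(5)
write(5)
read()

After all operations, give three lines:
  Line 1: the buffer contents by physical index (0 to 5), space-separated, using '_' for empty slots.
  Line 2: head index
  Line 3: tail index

write(95): buf=[95 _ _ _ _ _], head=0, tail=1, size=1
write(74): buf=[95 74 _ _ _ _], head=0, tail=2, size=2
read(): buf=[_ 74 _ _ _ _], head=1, tail=2, size=1
write(8): buf=[_ 74 8 _ _ _], head=1, tail=3, size=2
write(5): buf=[_ 74 8 5 _ _], head=1, tail=4, size=3
write(5): buf=[_ 74 8 5 5 _], head=1, tail=5, size=4
read(): buf=[_ _ 8 5 5 _], head=2, tail=5, size=3

Answer: _ _ 8 5 5 _
2
5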